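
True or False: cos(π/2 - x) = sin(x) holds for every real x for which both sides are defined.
Claim: cos(π/2 - x) = sin(x).
Reasoning: Use cos(u - v) = cos(u)cos(v) + sin(u)sin(v) with u = π/2, v = x: cos(π/2)cos(x) + sin(π/2)sin(x) = 0·cos(x) + 1·sin(x) = sin(x).
So the two sides agree for every real x for which both sides are defined.

Conclusion: True.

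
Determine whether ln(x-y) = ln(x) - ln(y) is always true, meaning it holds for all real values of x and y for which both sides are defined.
Claim: ln(x-y) = ln(x) - ln(y).
Test a specific point where both sides are defined: x = 5, y = 2.
LHS = ln(x-y) ≈ 1.0986
RHS = ln(x) - ln(y) ≈ 0.9163
Since 1.0986 ≠ 0.9163, the equation fails at this point, so it cannot hold for all real values of x and y for which both sides are defined.
ln(x) - ln(y) = ln(x/y), not ln(x-y).

Conclusion: No, this is NOT an identity.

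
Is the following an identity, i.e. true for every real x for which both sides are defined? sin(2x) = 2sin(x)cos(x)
Yes, this is an identity.

Claim: sin(2x) = 2sin(x)cos(x).
Reasoning: Put y = x in the addition formula sin(x+y) = sin(x)cos(y) + cos(x)sin(y): sin(2x) = sin(x)cos(x) + cos(x)sin(x) = 2sin(x)cos(x).
So the two sides agree for every real x for which both sides are defined.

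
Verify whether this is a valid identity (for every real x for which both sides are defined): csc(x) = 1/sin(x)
Claim: csc(x) = 1/sin(x).
Reasoning: csc(x) is by definition the reciprocal of sin(x), wherever sin(x) ≠ 0.
So the two sides agree for every real x for which both sides are defined.

Conclusion: Yes, this is an identity.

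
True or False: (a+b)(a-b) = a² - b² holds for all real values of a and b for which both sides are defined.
Claim: (a+b)(a-b) = a² - b².
Reasoning: Expand: (a+b)(a-b) = a² - ab + ba - b² = a² - b² (the cross terms cancel).
So the two sides agree for all real values of a and b for which both sides are defined.

Conclusion: True.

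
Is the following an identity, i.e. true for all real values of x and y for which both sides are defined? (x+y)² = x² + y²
No, this is NOT an identity.

Claim: (x+y)² = x² + y².
Test a specific point where both sides are defined: x = 2, y = 1/2.
LHS = (x+y)² ≈ 6.2500
RHS = x² + y² ≈ 4.2500
Since 6.2500 ≠ 4.2500, the equation fails at this point, so it cannot hold for all real values of x and y for which both sides are defined.
The correct expansion is (x+y)² = x² + 2xy + y²; the cross term 2xy is missing.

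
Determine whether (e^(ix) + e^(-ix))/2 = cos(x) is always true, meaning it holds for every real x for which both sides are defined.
Claim: (e^(ix) + e^(-ix))/2 = cos(x).
Reasoning: By Euler's formula e^(ix) = cos(x) + i·sin(x) and e^(-ix) = cos(x) - i·sin(x). Adding cancels the sine terms: e^(ix) + e^(-ix) = 2cos(x); divide by 2.
So the two sides agree for every real x for which both sides are defined.

Conclusion: Yes, this is an identity.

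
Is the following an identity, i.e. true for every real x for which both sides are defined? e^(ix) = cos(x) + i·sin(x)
Yes, this is an identity.

Claim: e^(ix) = cos(x) + i·sin(x).
Reasoning: Euler's formula. Expand e^(ix) = Σ (ix)^k / k!. Since i² = -1, the even-k terms are Σ (-1)^m x^(2m)/(2m)! = cos(x) and the odd-k terms are i · Σ (-1)^m x^(2m+1)/(2m+1)! = i·sin(x).
So the two sides agree for every real x for which both sides are defined.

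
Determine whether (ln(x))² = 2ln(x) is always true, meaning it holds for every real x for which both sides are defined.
Claim: (ln(x))² = 2ln(x).
Test a specific point where both sides are defined: x = 1/2.
LHS = (ln(x))² ≈ 0.4805
RHS = 2ln(x) ≈ -1.3863
Since 0.4805 ≠ -1.3863, the equation fails at this point, so it cannot hold for every real x for which both sides are defined.
2ln(x) equals ln(x²), which is not the same as (ln x)².

Conclusion: No, this is NOT an identity.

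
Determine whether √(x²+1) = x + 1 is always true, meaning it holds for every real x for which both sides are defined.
Claim: √(x²+1) = x + 1.
Test a specific point where both sides are defined: x = 2.
LHS = √(x²+1) ≈ 2.2361
RHS = x + 1 ≈ 3.0000
Since 2.2361 ≠ 3.0000, the equation fails at this point, so it cannot hold for every real x for which both sides are defined.
(x+1)² = x² + 2x + 1 ≠ x² + 1 unless x = 0.

Conclusion: No, this is NOT an identity.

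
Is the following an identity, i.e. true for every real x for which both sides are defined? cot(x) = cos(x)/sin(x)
Claim: cot(x) = cos(x)/sin(x).
Reasoning: cot(x) is defined as 1/tan(x) = 1/(sin(x)/cos(x)) = cos(x)/sin(x), wherever sin(x) ≠ 0.
So the two sides agree for every real x for which both sides are defined.

Conclusion: Yes, this is an identity.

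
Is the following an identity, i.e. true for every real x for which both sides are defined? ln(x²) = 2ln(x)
Yes, this is an identity.

Claim: ln(x²) = 2ln(x).
Reasoning: The right side requires x > 0. For x > 0, x² = (e^(ln x))² = e^(2ln x), so ln(x²) = 2ln(x). (For x < 0 the right side is undefined, so those values are outside the claim.)
So the two sides agree for every real x for which both sides are defined.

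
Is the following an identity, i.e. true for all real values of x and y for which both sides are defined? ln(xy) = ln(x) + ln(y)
Claim: ln(xy) = ln(x) + ln(y).
Reasoning: Both sides are simultaneously defined only when x, y > 0. Write x = e^p, y = e^q (p = ln x, q = ln y). Then xy = e^p · e^q = e^(p+q), so ln(xy) = p + q = ln(x) + ln(y).
So the two sides agree for all real values of x and y for which both sides are defined.

Conclusion: Yes, this is an identity.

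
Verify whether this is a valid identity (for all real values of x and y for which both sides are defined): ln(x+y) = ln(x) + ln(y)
No, this is NOT an identity.

Claim: ln(x+y) = ln(x) + ln(y).
Test a specific point where both sides are defined: x = 1/2, y = 4.
LHS = ln(x+y) ≈ 1.5041
RHS = ln(x) + ln(y) ≈ 0.6931
Since 1.5041 ≠ 0.6931, the equation fails at this point, so it cannot hold for all real values of x and y for which both sides are defined.
ln(x) + ln(y) = ln(xy), not ln(x+y).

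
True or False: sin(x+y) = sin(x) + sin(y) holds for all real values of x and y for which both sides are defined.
False.

Claim: sin(x+y) = sin(x) + sin(y).
Test a specific point where both sides are defined: x = 2π/3, y = -π/6.
LHS = sin(x+y) ≈ 1.0000
RHS = sin(x) + sin(y) ≈ 0.3660
Since 1.0000 ≠ 0.3660, the equation fails at this point, so it cannot hold for all real values of x and y for which both sides are defined.
The correct expansion is sin(x+y) = sin(x)cos(y) + cos(x)sin(y); sine is not additive.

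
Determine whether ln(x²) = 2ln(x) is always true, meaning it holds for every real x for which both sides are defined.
Yes, this is an identity.

Claim: ln(x²) = 2ln(x).
Reasoning: The right side requires x > 0. For x > 0, x² = (e^(ln x))² = e^(2ln x), so ln(x²) = 2ln(x). (For x < 0 the right side is undefined, so those values are outside the claim.)
So the two sides agree for every real x for which both sides are defined.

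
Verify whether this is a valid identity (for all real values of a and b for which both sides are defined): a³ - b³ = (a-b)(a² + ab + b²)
Yes, this is an identity.

Claim: a³ - b³ = (a-b)(a² + ab + b²).
Reasoning: Expand the right side: (a-b)(a² + ab + b²) = a³ + a²b + ab² - a²b - ab² - b³ = a³ - b³ (the middle terms cancel in pairs).
So the two sides agree for all real values of a and b for which both sides are defined.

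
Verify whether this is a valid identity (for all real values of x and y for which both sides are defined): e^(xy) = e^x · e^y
No, this is NOT an identity.

Claim: e^(xy) = e^x · e^y.
Test a specific point where both sides are defined: x = -3, y = 1/2.
LHS = e^(xy) ≈ 0.2231
RHS = e^x · e^y ≈ 0.0821
Since 0.2231 ≠ 0.0821, the equation fails at this point, so it cannot hold for all real values of x and y for which both sides are defined.
e^x · e^y = e^(x+y), not e^(xy).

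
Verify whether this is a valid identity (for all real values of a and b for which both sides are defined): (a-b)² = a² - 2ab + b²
Claim: (a-b)² = a² - 2ab + b².
Reasoning: Expand: (a-b)² = (a-b)(a-b) = a·a - a·b - b·a + b·b = a² - 2ab + b².
So the two sides agree for all real values of a and b for which both sides are defined.

Conclusion: Yes, this is an identity.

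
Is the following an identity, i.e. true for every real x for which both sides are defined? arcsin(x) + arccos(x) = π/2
Claim: arcsin(x) + arccos(x) = π/2.
Reasoning: Both sides are defined for -1 ≤ x ≤ 1. Let θ = arcsin(x), so sin θ = x and θ ∈ [-π/2, π/2]. Then cos(π/2 - θ) = sin θ = x and π/2 - θ ∈ [0, π], which is exactly the range of arccos, so arccos(x) = π/2 - θ. Adding: arcsin(x) + arccos(x) = θ + (π/2 - θ) = π/2.
So the two sides agree for every real x for which both sides are defined.

Conclusion: Yes, this is an identity.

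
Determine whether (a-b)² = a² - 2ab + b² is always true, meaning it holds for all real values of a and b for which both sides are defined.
Yes, this is an identity.

Claim: (a-b)² = a² - 2ab + b².
Reasoning: Expand: (a-b)² = (a-b)(a-b) = a·a - a·b - b·a + b·b = a² - 2ab + b².
So the two sides agree for all real values of a and b for which both sides are defined.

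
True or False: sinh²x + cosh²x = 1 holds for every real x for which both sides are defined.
Claim: sinh²x + cosh²x = 1.
Test a specific point where both sides are defined: x = 3/2.
LHS = sinh²x + cosh²x ≈ 10.0677
RHS = 1 ≈ 1.0000
Since 10.0677 ≠ 1.0000, the equation fails at this point, so it cannot hold for every real x for which both sides are defined.
The correct hyperbolic identity is cosh²x - sinh²x = 1 (a difference); the sum sinh²x + cosh²x equals cosh(2x).

Conclusion: False.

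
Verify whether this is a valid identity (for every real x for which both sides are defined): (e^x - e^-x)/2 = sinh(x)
Claim: (e^x - e^-x)/2 = sinh(x).
Reasoning: This is exactly the definition of the hyperbolic sine: sinh(x) := (e^x - e^-x)/2.
So the two sides agree for every real x for which both sides are defined.

Conclusion: Yes, this is an identity.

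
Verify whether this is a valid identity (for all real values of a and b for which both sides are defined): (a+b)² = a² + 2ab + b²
Yes, this is an identity.

Claim: (a+b)² = a² + 2ab + b².
Reasoning: Expand: (a+b)² = (a+b)(a+b) = a·a + a·b + b·a + b·b = a² + 2ab + b².
So the two sides agree for all real values of a and b for which both sides are defined.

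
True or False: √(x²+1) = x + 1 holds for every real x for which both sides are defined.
Claim: √(x²+1) = x + 1.
Test a specific point where both sides are defined: x = -1.
LHS = √(x²+1) ≈ 1.4142
RHS = x + 1 ≈ 0.0000
Since 1.4142 ≠ 0.0000, the equation fails at this point, so it cannot hold for every real x for which both sides are defined.
(x+1)² = x² + 2x + 1 ≠ x² + 1 unless x = 0.

Conclusion: False.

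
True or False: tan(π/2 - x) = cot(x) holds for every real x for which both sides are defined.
True.

Claim: tan(π/2 - x) = cot(x).
Reasoning: tan(π/2 - x) = sin(π/2 - x)/cos(π/2 - x) = cos(x)/sin(x) = cot(x), using the cofunction identities sin(π/2 - x) = cos(x) and cos(π/2 - x) = sin(x).
So the two sides agree for every real x for which both sides are defined.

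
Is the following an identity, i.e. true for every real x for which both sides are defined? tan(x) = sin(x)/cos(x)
Claim: tan(x) = sin(x)/cos(x).
Reasoning: For an angle x whose terminal point on the unit circle is (cos x, sin x), tan(x) is defined as the ratio (second coordinate)/(first coordinate) = sin(x)/cos(x), wherever cos(x) ≠ 0.
So the two sides agree for every real x for which both sides are defined.

Conclusion: Yes, this is an identity.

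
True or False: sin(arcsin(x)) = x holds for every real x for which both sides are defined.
Claim: sin(arcsin(x)) = x.
Reasoning: For -1 ≤ x ≤ 1 (where arcsin is defined), arcsin(x) is by definition an angle whose sine equals x. Taking the sine of that angle returns x. (Note the other order, arcsin(sin x) = x, is NOT an identity.)
So the two sides agree for every real x for which both sides are defined.

Conclusion: True.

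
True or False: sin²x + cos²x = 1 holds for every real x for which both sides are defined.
Claim: sin²x + cos²x = 1.
Reasoning: The point (cos x, sin x) lies on the unit circle X² + Y² = 1, so cos²x + sin²x = 1 for every real x.
So the two sides agree for every real x for which both sides are defined.

Conclusion: True.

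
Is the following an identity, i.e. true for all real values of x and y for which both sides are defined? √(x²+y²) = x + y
Claim: √(x²+y²) = x + y.
Test a specific point where both sides are defined: x = 1/2, y = -3.
LHS = √(x²+y²) ≈ 3.0414
RHS = x + y ≈ -2.5000
Since 3.0414 ≠ -2.5000, the equation fails at this point, so it cannot hold for all real values of x and y for which both sides are defined.
(x+y)² = x² + 2xy + y², not x² + y², so the square root does not split this way.

Conclusion: No, this is NOT an identity.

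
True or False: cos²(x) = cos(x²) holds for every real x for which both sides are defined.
False.

Claim: cos²(x) = cos(x²).
Test a specific point where both sides are defined: x = -π/6.
LHS = cos²(x) ≈ 0.7500
RHS = cos(x²) ≈ 0.9627
Since 0.7500 ≠ 0.9627, the equation fails at this point, so it cannot hold for every real x for which both sides are defined.
cos²(x) means (cos x)², squaring the output; cos(x²) squares the input. These are different functions.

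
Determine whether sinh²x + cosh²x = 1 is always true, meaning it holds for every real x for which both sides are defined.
Claim: sinh²x + cosh²x = 1.
Test a specific point where both sides are defined: x = -1.
LHS = sinh²x + cosh²x ≈ 3.7622
RHS = 1 ≈ 1.0000
Since 3.7622 ≠ 1.0000, the equation fails at this point, so it cannot hold for every real x for which both sides are defined.
The correct hyperbolic identity is cosh²x - sinh²x = 1 (a difference); the sum sinh²x + cosh²x equals cosh(2x).

Conclusion: No, this is NOT an identity.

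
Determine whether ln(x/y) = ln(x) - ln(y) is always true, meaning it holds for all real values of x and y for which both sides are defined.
Claim: ln(x/y) = ln(x) - ln(y).
Reasoning: Both sides are simultaneously defined only when x, y > 0. Write x = e^p, y = e^q. Then x/y = e^(p-q), so ln(x/y) = p - q = ln(x) - ln(y).
So the two sides agree for all real values of x and y for which both sides are defined.

Conclusion: Yes, this is an identity.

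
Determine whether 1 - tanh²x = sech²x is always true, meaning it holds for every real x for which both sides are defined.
Claim: 1 - tanh²x = sech²x.
Reasoning: Divide cosh²x - sinh²x = 1 through by cosh²x (never zero): 1 - tanh²x = 1/cosh²x = sech²x.
So the two sides agree for every real x for which both sides are defined.

Conclusion: Yes, this is an identity.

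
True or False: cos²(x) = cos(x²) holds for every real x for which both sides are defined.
False.

Claim: cos²(x) = cos(x²).
Test a specific point where both sides are defined: x = 2π/3.
LHS = cos²(x) ≈ 0.2500
RHS = cos(x²) ≈ -0.3202
Since 0.2500 ≠ -0.3202, the equation fails at this point, so it cannot hold for every real x for which both sides are defined.
cos²(x) means (cos x)², squaring the output; cos(x²) squares the input. These are different functions.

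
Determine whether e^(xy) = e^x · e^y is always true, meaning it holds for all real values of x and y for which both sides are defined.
Claim: e^(xy) = e^x · e^y.
Test a specific point where both sides are defined: x = 1/2, y = 4.
LHS = e^(xy) ≈ 7.3891
RHS = e^x · e^y ≈ 90.0171
Since 7.3891 ≠ 90.0171, the equation fails at this point, so it cannot hold for all real values of x and y for which both sides are defined.
e^x · e^y = e^(x+y), not e^(xy).

Conclusion: No, this is NOT an identity.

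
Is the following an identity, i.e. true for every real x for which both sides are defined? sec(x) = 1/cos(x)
Yes, this is an identity.

Claim: sec(x) = 1/cos(x).
Reasoning: sec(x) is by definition the reciprocal of cos(x), wherever cos(x) ≠ 0.
So the two sides agree for every real x for which both sides are defined.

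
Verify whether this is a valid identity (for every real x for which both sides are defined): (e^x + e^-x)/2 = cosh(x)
Claim: (e^x + e^-x)/2 = cosh(x).
Reasoning: This is exactly the definition of the hyperbolic cosine: cosh(x) := (e^x + e^-x)/2.
So the two sides agree for every real x for which both sides are defined.

Conclusion: Yes, this is an identity.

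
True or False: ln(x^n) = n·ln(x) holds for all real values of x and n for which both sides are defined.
True.

Claim: ln(x^n) = n·ln(x).
Reasoning: The right side requires x > 0. For x > 0, x^n = (e^(ln x))^n = e^(n·ln x), so taking ln of both sides gives ln(x^n) = n·ln(x).
So the two sides agree for all real values of x and n for which both sides are defined.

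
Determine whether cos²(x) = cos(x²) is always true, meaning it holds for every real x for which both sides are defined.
No, this is NOT an identity.

Claim: cos²(x) = cos(x²).
Test a specific point where both sides are defined: x = π/4.
LHS = cos²(x) ≈ 0.5000
RHS = cos(x²) ≈ 0.8157
Since 0.5000 ≠ 0.8157, the equation fails at this point, so it cannot hold for every real x for which both sides are defined.
cos²(x) means (cos x)², squaring the output; cos(x²) squares the input. These are different functions.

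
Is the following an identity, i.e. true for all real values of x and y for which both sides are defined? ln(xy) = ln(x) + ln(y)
Claim: ln(xy) = ln(x) + ln(y).
Reasoning: Both sides are simultaneously defined only when x, y > 0. Write x = e^p, y = e^q (p = ln x, q = ln y). Then xy = e^p · e^q = e^(p+q), so ln(xy) = p + q = ln(x) + ln(y).
So the two sides agree for all real values of x and y for which both sides are defined.

Conclusion: Yes, this is an identity.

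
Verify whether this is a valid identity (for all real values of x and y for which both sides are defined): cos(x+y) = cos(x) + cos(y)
No, this is NOT an identity.

Claim: cos(x+y) = cos(x) + cos(y).
Test a specific point where both sides are defined: x = 3π/4, y = -π/3.
LHS = cos(x+y) ≈ 0.2588
RHS = cos(x) + cos(y) ≈ -0.2071
Since 0.2588 ≠ -0.2071, the equation fails at this point, so it cannot hold for all real values of x and y for which both sides are defined.
The correct expansion is cos(x+y) = cos(x)cos(y) - sin(x)sin(y); cosine is not additive.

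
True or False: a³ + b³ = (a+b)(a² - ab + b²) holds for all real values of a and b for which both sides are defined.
True.

Claim: a³ + b³ = (a+b)(a² - ab + b²).
Reasoning: Expand the right side: (a+b)(a² - ab + b²) = a³ - a²b + ab² + a²b - ab² + b³ = a³ + b³ (the middle terms cancel in pairs).
So the two sides agree for all real values of a and b for which both sides are defined.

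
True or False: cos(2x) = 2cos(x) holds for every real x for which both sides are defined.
Claim: cos(2x) = 2cos(x).
Test a specific point where both sides are defined: x = π/4.
LHS = cos(2x) ≈ 0.0000
RHS = 2cos(x) ≈ 1.4142
Since 0.0000 ≠ 1.4142, the equation fails at this point, so it cannot hold for every real x for which both sides are defined.
The correct double-angle formula is cos(2x) = cos²x - sin²x.

Conclusion: False.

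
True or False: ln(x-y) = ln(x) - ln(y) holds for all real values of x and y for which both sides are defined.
False.

Claim: ln(x-y) = ln(x) - ln(y).
Test a specific point where both sides are defined: x = 3/2, y = 1/2.
LHS = ln(x-y) ≈ 0.0000
RHS = ln(x) - ln(y) ≈ 1.0986
Since 0.0000 ≠ 1.0986, the equation fails at this point, so it cannot hold for all real values of x and y for which both sides are defined.
ln(x) - ln(y) = ln(x/y), not ln(x-y).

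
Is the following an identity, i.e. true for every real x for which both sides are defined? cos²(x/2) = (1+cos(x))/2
Claim: cos²(x/2) = (1+cos(x))/2.
Reasoning: Use cos(2θ) = 2cos²θ - 1 with θ = x/2: cos(x) = 2cos²(x/2) - 1. Solving for cos²(x/2) gives (1 + cos(x))/2.
So the two sides agree for every real x for which both sides are defined.

Conclusion: Yes, this is an identity.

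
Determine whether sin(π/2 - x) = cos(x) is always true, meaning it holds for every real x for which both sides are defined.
Claim: sin(π/2 - x) = cos(x).
Reasoning: Use sin(u - v) = sin(u)cos(v) - cos(u)sin(v) with u = π/2, v = x: sin(π/2)cos(x) - cos(π/2)sin(x) = 1·cos(x) - 0·sin(x) = cos(x).
So the two sides agree for every real x for which both sides are defined.

Conclusion: Yes, this is an identity.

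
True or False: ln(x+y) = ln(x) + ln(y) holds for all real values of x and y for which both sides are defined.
Claim: ln(x+y) = ln(x) + ln(y).
Test a specific point where both sides are defined: x = 3, y = 2.
LHS = ln(x+y) ≈ 1.6094
RHS = ln(x) + ln(y) ≈ 1.7918
Since 1.6094 ≠ 1.7918, the equation fails at this point, so it cannot hold for all real values of x and y for which both sides are defined.
ln(x) + ln(y) = ln(xy), not ln(x+y).

Conclusion: False.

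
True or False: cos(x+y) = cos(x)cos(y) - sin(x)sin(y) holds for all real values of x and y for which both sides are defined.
True.

Claim: cos(x+y) = cos(x)cos(y) - sin(x)sin(y).
Reasoning: By Euler's formula e^(i(x+y)) = e^(ix)·e^(iy) = (cos x + i·sin x)(cos y + i·sin y). The real part of the left side is cos(x+y); the real part of the product is cos(x)cos(y) - sin(x)sin(y) (since i·i = -1).
So the two sides agree for all real values of x and y for which both sides are defined.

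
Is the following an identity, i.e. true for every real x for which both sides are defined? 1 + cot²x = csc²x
Claim: 1 + cot²x = csc²x.
Reasoning: Start from sin²x + cos²x = 1 and divide every term by sin²x (allowed wherever cot x and csc x are defined): 1 + cot²x = 1/sin²x = csc²x.
So the two sides agree for every real x for which both sides are defined.

Conclusion: Yes, this is an identity.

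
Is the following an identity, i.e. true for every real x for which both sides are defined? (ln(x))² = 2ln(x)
Claim: (ln(x))² = 2ln(x).
Test a specific point where both sides are defined: x = 2.
LHS = (ln(x))² ≈ 0.4805
RHS = 2ln(x) ≈ 1.3863
Since 0.4805 ≠ 1.3863, the equation fails at this point, so it cannot hold for every real x for which both sides are defined.
2ln(x) equals ln(x²), which is not the same as (ln x)².

Conclusion: No, this is NOT an identity.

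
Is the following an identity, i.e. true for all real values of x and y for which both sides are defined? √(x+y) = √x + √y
Claim: √(x+y) = √x + √y.
Test a specific point where both sides are defined: x = 3/2, y = 1/2.
LHS = √(x+y) ≈ 1.4142
RHS = √x + √y ≈ 1.9319
Since 1.4142 ≠ 1.9319, the equation fails at this point, so it cannot hold for all real values of x and y for which both sides are defined.
Squaring the right side gives x + 2√(xy) + y, not x + y.

Conclusion: No, this is NOT an identity.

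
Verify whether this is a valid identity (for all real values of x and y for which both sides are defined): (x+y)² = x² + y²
Claim: (x+y)² = x² + y².
Test a specific point where both sides are defined: x = 5, y = 4.
LHS = (x+y)² ≈ 81.0000
RHS = x² + y² ≈ 41.0000
Since 81.0000 ≠ 41.0000, the equation fails at this point, so it cannot hold for all real values of x and y for which both sides are defined.
The correct expansion is (x+y)² = x² + 2xy + y²; the cross term 2xy is missing.

Conclusion: No, this is NOT an identity.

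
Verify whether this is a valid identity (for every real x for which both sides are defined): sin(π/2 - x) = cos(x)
Claim: sin(π/2 - x) = cos(x).
Reasoning: Use sin(u - v) = sin(u)cos(v) - cos(u)sin(v) with u = π/2, v = x: sin(π/2)cos(x) - cos(π/2)sin(x) = 1·cos(x) - 0·sin(x) = cos(x).
So the two sides agree for every real x for which both sides are defined.

Conclusion: Yes, this is an identity.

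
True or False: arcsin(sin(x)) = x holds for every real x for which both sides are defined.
Claim: arcsin(sin(x)) = x.
Test a specific point where both sides are defined: x = π.
LHS = arcsin(sin(x)) ≈ 0.0000
RHS = x ≈ 3.1416
Since 0.0000 ≠ 3.1416, the equation fails at this point, so it cannot hold for every real x for which both sides are defined.
arcsin only returns values in [-π/2, π/2], so arcsin(sin(x)) = x holds only for x in that interval, not for all real x.

Conclusion: False.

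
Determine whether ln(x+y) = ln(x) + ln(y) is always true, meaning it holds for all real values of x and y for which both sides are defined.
Claim: ln(x+y) = ln(x) + ln(y).
Test a specific point where both sides are defined: x = 3/2, y = 2.
LHS = ln(x+y) ≈ 1.2528
RHS = ln(x) + ln(y) ≈ 1.0986
Since 1.2528 ≠ 1.0986, the equation fails at this point, so it cannot hold for all real values of x and y for which both sides are defined.
ln(x) + ln(y) = ln(xy), not ln(x+y).

Conclusion: No, this is NOT an identity.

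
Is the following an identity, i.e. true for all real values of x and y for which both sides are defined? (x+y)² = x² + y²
Claim: (x+y)² = x² + y².
Test a specific point where both sides are defined: x = 1, y = -2.
LHS = (x+y)² ≈ 1.0000
RHS = x² + y² ≈ 5.0000
Since 1.0000 ≠ 5.0000, the equation fails at this point, so it cannot hold for all real values of x and y for which both sides are defined.
The correct expansion is (x+y)² = x² + 2xy + y²; the cross term 2xy is missing.

Conclusion: No, this is NOT an identity.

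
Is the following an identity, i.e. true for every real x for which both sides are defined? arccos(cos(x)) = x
No, this is NOT an identity.

Claim: arccos(cos(x)) = x.
Test a specific point where both sides are defined: x = -π/4.
LHS = arccos(cos(x)) ≈ 0.7854
RHS = x ≈ -0.7854
Since 0.7854 ≠ -0.7854, the equation fails at this point, so it cannot hold for every real x for which both sides are defined.
arccos only returns values in [0, π], so arccos(cos(x)) = x holds only for x in that interval, not for all real x.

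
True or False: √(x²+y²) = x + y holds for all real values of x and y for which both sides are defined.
Claim: √(x²+y²) = x + y.
Test a specific point where both sides are defined: x = 1/2, y = 2.
LHS = √(x²+y²) ≈ 2.0616
RHS = x + y ≈ 2.5000
Since 2.0616 ≠ 2.5000, the equation fails at this point, so it cannot hold for all real values of x and y for which both sides are defined.
(x+y)² = x² + 2xy + y², not x² + y², so the square root does not split this way.

Conclusion: False.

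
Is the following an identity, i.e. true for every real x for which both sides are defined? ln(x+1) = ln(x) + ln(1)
No, this is NOT an identity.

Claim: ln(x+1) = ln(x) + ln(1).
Test a specific point where both sides are defined: x = 4.
LHS = ln(x+1) ≈ 1.6094
RHS = ln(x) + ln(1) ≈ 1.3863
Since 1.6094 ≠ 1.3863, the equation fails at this point, so it cannot hold for every real x for which both sides are defined.
ln(1) = 0, so the right side is just ln(x), which differs from ln(x+1).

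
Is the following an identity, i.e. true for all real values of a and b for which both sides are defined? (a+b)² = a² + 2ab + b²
Claim: (a+b)² = a² + 2ab + b².
Reasoning: Expand: (a+b)² = (a+b)(a+b) = a·a + a·b + b·a + b·b = a² + 2ab + b².
So the two sides agree for all real values of a and b for which both sides are defined.

Conclusion: Yes, this is an identity.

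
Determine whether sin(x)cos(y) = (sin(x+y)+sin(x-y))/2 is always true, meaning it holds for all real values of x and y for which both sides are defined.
Yes, this is an identity.

Claim: sin(x)cos(y) = (sin(x+y)+sin(x-y))/2.
Reasoning: sin(x+y) = sin(x)cos(y) + cos(x)sin(y) and sin(x-y) = sin(x)cos(y) - cos(x)sin(y). Adding, sin(x+y) + sin(x-y) = 2sin(x)cos(y); divide by 2.
So the two sides agree for all real values of x and y for which both sides are defined.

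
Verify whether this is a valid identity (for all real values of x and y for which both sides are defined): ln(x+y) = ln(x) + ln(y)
No, this is NOT an identity.

Claim: ln(x+y) = ln(x) + ln(y).
Test a specific point where both sides are defined: x = 1, y = 1.
LHS = ln(x+y) ≈ 0.6931
RHS = ln(x) + ln(y) ≈ 0.0000
Since 0.6931 ≠ 0.0000, the equation fails at this point, so it cannot hold for all real values of x and y for which both sides are defined.
ln(x) + ln(y) = ln(xy), not ln(x+y).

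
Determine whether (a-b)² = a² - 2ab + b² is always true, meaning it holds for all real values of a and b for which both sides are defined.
Claim: (a-b)² = a² - 2ab + b².
Reasoning: Expand: (a-b)² = (a-b)(a-b) = a·a - a·b - b·a + b·b = a² - 2ab + b².
So the two sides agree for all real values of a and b for which both sides are defined.

Conclusion: Yes, this is an identity.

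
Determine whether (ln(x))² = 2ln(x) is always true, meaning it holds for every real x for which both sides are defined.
No, this is NOT an identity.

Claim: (ln(x))² = 2ln(x).
Test a specific point where both sides are defined: x = 2.
LHS = (ln(x))² ≈ 0.4805
RHS = 2ln(x) ≈ 1.3863
Since 0.4805 ≠ 1.3863, the equation fails at this point, so it cannot hold for every real x for which both sides are defined.
2ln(x) equals ln(x²), which is not the same as (ln x)².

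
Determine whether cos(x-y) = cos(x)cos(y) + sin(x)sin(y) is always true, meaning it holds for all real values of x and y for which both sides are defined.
Yes, this is an identity.

Claim: cos(x-y) = cos(x)cos(y) + sin(x)sin(y).
Reasoning: Replace y by -y in cos(x+y) = cos(x)cos(y) - sin(x)sin(y) and use cos(-y) = cos(y), sin(-y) = -sin(y): cos(x-y) = cos(x)cos(y) + sin(x)sin(y).
So the two sides agree for all real values of x and y for which both sides are defined.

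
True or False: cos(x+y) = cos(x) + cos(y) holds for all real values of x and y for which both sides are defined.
Claim: cos(x+y) = cos(x) + cos(y).
Test a specific point where both sides are defined: x = 2π/3, y = -π/4.
LHS = cos(x+y) ≈ 0.2588
RHS = cos(x) + cos(y) ≈ 0.2071
Since 0.2588 ≠ 0.2071, the equation fails at this point, so it cannot hold for all real values of x and y for which both sides are defined.
The correct expansion is cos(x+y) = cos(x)cos(y) - sin(x)sin(y); cosine is not additive.

Conclusion: False.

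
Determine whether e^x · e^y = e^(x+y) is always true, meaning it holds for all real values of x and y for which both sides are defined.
Yes, this is an identity.

Claim: e^x · e^y = e^(x+y).
Reasoning: This is the law of exponents for a common base: multiplying powers adds exponents. E.g. from the series, (Σ x^j/j!)(Σ y^k/k!) = Σ_m (Σ_{j+k=m} x^j y^k/(j!k!)) = Σ_m (x+y)^m/m! by the binomial theorem.
So the two sides agree for all real values of x and y for which both sides are defined.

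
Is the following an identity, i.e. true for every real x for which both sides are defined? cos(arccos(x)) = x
Yes, this is an identity.

Claim: cos(arccos(x)) = x.
Reasoning: For -1 ≤ x ≤ 1 (where arccos is defined), arccos(x) is by definition an angle whose cosine equals x. Taking the cosine of that angle returns x. (Note the other order, arccos(cos x) = x, is NOT an identity.)
So the two sides agree for every real x for which both sides are defined.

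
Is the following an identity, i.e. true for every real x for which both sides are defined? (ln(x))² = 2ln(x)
Claim: (ln(x))² = 2ln(x).
Test a specific point where both sides are defined: x = 3/2.
LHS = (ln(x))² ≈ 0.1644
RHS = 2ln(x) ≈ 0.8109
Since 0.1644 ≠ 0.8109, the equation fails at this point, so it cannot hold for every real x for which both sides are defined.
2ln(x) equals ln(x²), which is not the same as (ln x)².

Conclusion: No, this is NOT an identity.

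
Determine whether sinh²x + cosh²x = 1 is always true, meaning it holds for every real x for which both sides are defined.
Claim: sinh²x + cosh²x = 1.
Test a specific point where both sides are defined: x = -2.
LHS = sinh²x + cosh²x ≈ 27.3082
RHS = 1 ≈ 1.0000
Since 27.3082 ≠ 1.0000, the equation fails at this point, so it cannot hold for every real x for which both sides are defined.
The correct hyperbolic identity is cosh²x - sinh²x = 1 (a difference); the sum sinh²x + cosh²x equals cosh(2x).

Conclusion: No, this is NOT an identity.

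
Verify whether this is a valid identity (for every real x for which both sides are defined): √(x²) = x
Claim: √(x²) = x.
Test a specific point where both sides are defined: x = -3.
LHS = √(x²) ≈ 3.0000
RHS = x ≈ -3.0000
Since 3.0000 ≠ -3.0000, the equation fails at this point, so it cannot hold for every real x for which both sides are defined.
√(x²) = |x|, which differs from x whenever x < 0 (both sides are defined for every real x).

Conclusion: No, this is NOT an identity.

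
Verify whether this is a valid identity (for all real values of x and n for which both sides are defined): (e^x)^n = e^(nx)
Claim: (e^x)^n = e^(nx).
Reasoning: e^x is a positive real number, and for a positive base B and real exponent n, B^n = e^(n·ln B). With B = e^x, ln B = x, so (e^x)^n = e^(n·x).
So the two sides agree for all real values of x and n for which both sides are defined.

Conclusion: Yes, this is an identity.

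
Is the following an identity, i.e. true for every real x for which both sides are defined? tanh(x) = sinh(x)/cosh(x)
Yes, this is an identity.

Claim: tanh(x) = sinh(x)/cosh(x).
Reasoning: tanh(x) is defined as sinh(x)/cosh(x) = (e^x - e^-x)/(e^x + e^-x); cosh(x) ≥ 1 is never zero, so this holds for every real x.
So the two sides agree for every real x for which both sides are defined.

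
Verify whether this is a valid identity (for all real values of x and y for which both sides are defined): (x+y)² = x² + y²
Claim: (x+y)² = x² + y².
Test a specific point where both sides are defined: x = -3, y = 2.
LHS = (x+y)² ≈ 1.0000
RHS = x² + y² ≈ 13.0000
Since 1.0000 ≠ 13.0000, the equation fails at this point, so it cannot hold for all real values of x and y for which both sides are defined.
The correct expansion is (x+y)² = x² + 2xy + y²; the cross term 2xy is missing.

Conclusion: No, this is NOT an identity.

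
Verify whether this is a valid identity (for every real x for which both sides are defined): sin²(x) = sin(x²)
No, this is NOT an identity.

Claim: sin²(x) = sin(x²).
Test a specific point where both sides are defined: x = π/4.
LHS = sin²(x) ≈ 0.5000
RHS = sin(x²) ≈ 0.5785
Since 0.5000 ≠ 0.5785, the equation fails at this point, so it cannot hold for every real x for which both sides are defined.
sin²(x) means (sin x)², squaring the output; sin(x²) squares the input. These are different functions.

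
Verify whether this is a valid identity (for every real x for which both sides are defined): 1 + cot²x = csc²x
Claim: 1 + cot²x = csc²x.
Reasoning: Start from sin²x + cos²x = 1 and divide every term by sin²x (allowed wherever cot x and csc x are defined): 1 + cot²x = 1/sin²x = csc²x.
So the two sides agree for every real x for which both sides are defined.

Conclusion: Yes, this is an identity.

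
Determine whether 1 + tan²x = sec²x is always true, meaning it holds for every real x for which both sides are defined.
Yes, this is an identity.

Claim: 1 + tan²x = sec²x.
Reasoning: Start from sin²x + cos²x = 1 and divide every term by cos²x (allowed wherever tan x and sec x are defined): tan²x + 1 = 1/cos²x = sec²x.
So the two sides agree for every real x for which both sides are defined.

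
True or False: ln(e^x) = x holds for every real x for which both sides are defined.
True.

Claim: ln(e^x) = x.
Reasoning: ln is the inverse of the exponential: ln(e^x) asks for the exponent p with e^p = e^x, and since e^p is one-to-one that exponent is p = x.
So the two sides agree for every real x for which both sides are defined.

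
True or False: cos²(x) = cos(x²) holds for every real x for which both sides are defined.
Claim: cos²(x) = cos(x²).
Test a specific point where both sides are defined: x = π/3.
LHS = cos²(x) ≈ 0.2500
RHS = cos(x²) ≈ 0.4566
Since 0.2500 ≠ 0.4566, the equation fails at this point, so it cannot hold for every real x for which both sides are defined.
cos²(x) means (cos x)², squaring the output; cos(x²) squares the input. These are different functions.

Conclusion: False.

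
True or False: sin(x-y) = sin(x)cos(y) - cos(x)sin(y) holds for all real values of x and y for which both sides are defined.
Claim: sin(x-y) = sin(x)cos(y) - cos(x)sin(y).
Reasoning: Replace y by -y in sin(x+y) = sin(x)cos(y) + cos(x)sin(y) and use cos(-y) = cos(y), sin(-y) = -sin(y): sin(x-y) = sin(x)cos(y) - cos(x)sin(y).
So the two sides agree for all real values of x and y for which both sides are defined.

Conclusion: True.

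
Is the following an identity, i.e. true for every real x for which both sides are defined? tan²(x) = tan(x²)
Claim: tan²(x) = tan(x²).
Test a specific point where both sides are defined: x = π/4.
LHS = tan²(x) ≈ 1.0000
RHS = tan(x²) ≈ 0.7092
Since 1.0000 ≠ 0.7092, the equation fails at this point, so it cannot hold for every real x for which both sides are defined.
tan²(x) means (tan x)², squaring the output; tan(x²) squares the input. These are different functions.

Conclusion: No, this is NOT an identity.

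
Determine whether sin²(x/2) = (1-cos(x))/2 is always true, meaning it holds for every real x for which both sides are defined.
Yes, this is an identity.

Claim: sin²(x/2) = (1-cos(x))/2.
Reasoning: Use cos(2θ) = 1 - 2sin²θ with θ = x/2: cos(x) = 1 - 2sin²(x/2). Solving for sin²(x/2) gives (1 - cos(x))/2.
So the two sides agree for every real x for which both sides are defined.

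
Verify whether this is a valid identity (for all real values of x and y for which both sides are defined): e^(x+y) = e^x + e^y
No, this is NOT an identity.

Claim: e^(x+y) = e^x + e^y.
Test a specific point where both sides are defined: x = -3, y = -2.
LHS = e^(x+y) ≈ 0.0067
RHS = e^x + e^y ≈ 0.1851
Since 0.0067 ≠ 0.1851, the equation fails at this point, so it cannot hold for all real values of x and y for which both sides are defined.
The correct rule is e^(x+y) = e^x · e^y (a product, not a sum).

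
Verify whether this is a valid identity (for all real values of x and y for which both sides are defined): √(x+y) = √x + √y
No, this is NOT an identity.

Claim: √(x+y) = √x + √y.
Test a specific point where both sides are defined: x = 5, y = 3.
LHS = √(x+y) ≈ 2.8284
RHS = √x + √y ≈ 3.9681
Since 2.8284 ≠ 3.9681, the equation fails at this point, so it cannot hold for all real values of x and y for which both sides are defined.
Squaring the right side gives x + 2√(xy) + y, not x + y.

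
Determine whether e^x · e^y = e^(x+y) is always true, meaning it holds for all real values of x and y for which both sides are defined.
Yes, this is an identity.

Claim: e^x · e^y = e^(x+y).
Reasoning: This is the law of exponents for a common base: multiplying powers adds exponents. E.g. from the series, (Σ x^j/j!)(Σ y^k/k!) = Σ_m (Σ_{j+k=m} x^j y^k/(j!k!)) = Σ_m (x+y)^m/m! by the binomial theorem.
So the two sides agree for all real values of x and y for which both sides are defined.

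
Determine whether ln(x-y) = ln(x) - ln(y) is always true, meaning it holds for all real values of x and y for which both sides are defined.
Claim: ln(x-y) = ln(x) - ln(y).
Test a specific point where both sides are defined: x = 2, y = 1/2.
LHS = ln(x-y) ≈ 0.4055
RHS = ln(x) - ln(y) ≈ 1.3863
Since 0.4055 ≠ 1.3863, the equation fails at this point, so it cannot hold for all real values of x and y for which both sides are defined.
ln(x) - ln(y) = ln(x/y), not ln(x-y).

Conclusion: No, this is NOT an identity.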